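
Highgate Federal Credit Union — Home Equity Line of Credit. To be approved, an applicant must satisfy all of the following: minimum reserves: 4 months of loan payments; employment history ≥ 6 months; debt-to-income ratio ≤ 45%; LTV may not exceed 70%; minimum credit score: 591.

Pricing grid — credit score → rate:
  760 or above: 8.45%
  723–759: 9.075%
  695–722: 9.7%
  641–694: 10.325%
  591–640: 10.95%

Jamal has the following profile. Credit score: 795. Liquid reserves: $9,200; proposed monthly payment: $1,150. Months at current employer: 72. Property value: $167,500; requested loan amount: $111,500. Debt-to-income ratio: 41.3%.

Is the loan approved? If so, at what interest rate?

Credit score 795 ≥ 591 (meets minimum)
LTV = 111,500/167,500 = 66.6% ≤ 70%
Debt-to-income 41.3% vs 45% cap — pass
Reserves: 9,200 ÷ 1,150 = 8.0 months (meets 4-month minimum)
Employment 72 ≥ 6 months
All requirements met. Score 795 falls in the 760 or above tier → 8.45%.

Approved at 8.45%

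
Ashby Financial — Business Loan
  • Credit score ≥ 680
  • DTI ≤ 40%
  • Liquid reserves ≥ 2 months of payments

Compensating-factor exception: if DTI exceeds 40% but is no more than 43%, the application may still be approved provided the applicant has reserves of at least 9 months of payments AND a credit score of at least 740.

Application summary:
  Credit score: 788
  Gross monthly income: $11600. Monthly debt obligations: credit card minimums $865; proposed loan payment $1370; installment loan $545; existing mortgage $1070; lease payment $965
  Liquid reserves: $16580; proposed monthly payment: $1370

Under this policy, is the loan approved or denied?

Approved

Credit score 788 ≥ 680 (meets base)
Total debts = (865 + 1,370 + 545 + 1,070 + 965) = 4,815. DTI = 4,815/11,600 = 41.5% > 40% — standard DTI limit exceeded.
Reserves: 16,580 ÷ 1,370 = 12.1 months (meets 2-month minimum)
DTI 41.5% is within the 40%–43% exception band; checking compensating factors.
Reserves 12.1 ≥ 9 months; credit score 788 ≥ 740.
Both override conditions satisfied; DTI exception granted.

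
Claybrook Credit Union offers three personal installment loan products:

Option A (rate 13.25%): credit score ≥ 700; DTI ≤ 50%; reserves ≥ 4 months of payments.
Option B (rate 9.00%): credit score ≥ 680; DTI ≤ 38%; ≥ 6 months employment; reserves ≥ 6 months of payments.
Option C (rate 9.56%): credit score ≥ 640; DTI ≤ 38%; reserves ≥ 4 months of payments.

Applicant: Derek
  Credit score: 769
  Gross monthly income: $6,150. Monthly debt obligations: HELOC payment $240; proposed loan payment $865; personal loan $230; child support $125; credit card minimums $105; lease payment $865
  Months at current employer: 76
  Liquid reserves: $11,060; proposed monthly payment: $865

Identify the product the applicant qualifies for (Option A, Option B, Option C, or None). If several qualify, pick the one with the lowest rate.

Option A

Total debts = (240 + 865 + 230 + 125 + 105 + 865) = 2,430; DTI = 2,430/6,150 = 39.5%.
Reserves = 11,060/865 = 12.8 months.
Option A: score 769 ≥ 700; DTI 39.5% ≤ 50%; reserves 12.8 ≥ 4 mo → qualifies.
Option B: score 769 ≥ 680; DTI 39.5% > 38%; employment 76 ≥ 6 mo; reserves 12.8 ≥ 6 mo → does not qualify.
Option C: score 769 ≥ 640; DTI 39.5% > 38%; reserves 12.8 ≥ 4 mo → does not qualify.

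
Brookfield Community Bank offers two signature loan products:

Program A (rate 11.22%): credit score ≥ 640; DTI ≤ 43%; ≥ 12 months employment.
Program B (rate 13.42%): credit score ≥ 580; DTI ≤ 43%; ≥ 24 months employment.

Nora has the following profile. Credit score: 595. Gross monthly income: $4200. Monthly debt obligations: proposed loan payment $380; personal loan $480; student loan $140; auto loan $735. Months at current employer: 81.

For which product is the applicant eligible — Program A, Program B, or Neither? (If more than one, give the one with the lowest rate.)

Total debts = (380 + 480 + 140 + 735) = 1,735; DTI = 1,735/4,200 = 41.3%.
Program A: score 595 < 640; DTI 41.3% ≤ 43%; employment 81 ≥ 12 mo → does not qualify.
Program B: score 595 ≥ 580; DTI 41.3% ≤ 43%; employment 81 ≥ 24 mo → qualifies.

Program B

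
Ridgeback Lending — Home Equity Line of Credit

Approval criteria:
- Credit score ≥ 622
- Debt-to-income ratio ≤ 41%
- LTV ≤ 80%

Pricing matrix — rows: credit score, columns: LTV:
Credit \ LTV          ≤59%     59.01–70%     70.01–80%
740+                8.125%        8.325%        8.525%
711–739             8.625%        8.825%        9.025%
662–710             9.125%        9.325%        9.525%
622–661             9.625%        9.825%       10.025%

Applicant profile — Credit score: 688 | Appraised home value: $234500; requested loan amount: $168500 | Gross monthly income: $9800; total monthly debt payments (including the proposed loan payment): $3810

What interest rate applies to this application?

Credit score 688 ≥ 622; DTI = 3,810/9,800 = 38.9% ≤ 41%
LTV = 168,500/234,500 = 71.9% ≤ 80%
Row: 688 falls in 662–710. Column: 71.9% falls in 70.01–80%. Rate = 9.525%.

9.525%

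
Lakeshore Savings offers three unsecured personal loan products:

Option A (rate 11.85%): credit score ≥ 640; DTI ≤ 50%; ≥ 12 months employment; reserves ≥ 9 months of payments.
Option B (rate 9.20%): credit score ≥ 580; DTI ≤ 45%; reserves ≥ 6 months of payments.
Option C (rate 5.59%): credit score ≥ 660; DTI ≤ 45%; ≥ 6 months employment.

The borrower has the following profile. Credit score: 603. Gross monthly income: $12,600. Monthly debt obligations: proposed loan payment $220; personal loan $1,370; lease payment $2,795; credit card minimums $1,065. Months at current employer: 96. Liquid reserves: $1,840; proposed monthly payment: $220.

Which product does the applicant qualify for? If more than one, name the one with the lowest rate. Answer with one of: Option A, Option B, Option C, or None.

Option B

Total debts = (220 + 1,370 + 2,795 + 1,065) = 5,450; DTI = 5,450/12,600 = 43.3%.
Reserves = 1,840/220 = 8.4 months.
Option A: score 603 < 640; DTI 43.3% ≤ 50%; employment 96 ≥ 12 mo; reserves 8.4 < 9 mo → does not qualify.
Option B: score 603 ≥ 580; DTI 43.3% ≤ 45%; reserves 8.4 ≥ 6 mo → qualifies.
Option C: score 603 < 660; DTI 43.3% ≤ 45%; employment 96 ≥ 6 mo → does not qualify.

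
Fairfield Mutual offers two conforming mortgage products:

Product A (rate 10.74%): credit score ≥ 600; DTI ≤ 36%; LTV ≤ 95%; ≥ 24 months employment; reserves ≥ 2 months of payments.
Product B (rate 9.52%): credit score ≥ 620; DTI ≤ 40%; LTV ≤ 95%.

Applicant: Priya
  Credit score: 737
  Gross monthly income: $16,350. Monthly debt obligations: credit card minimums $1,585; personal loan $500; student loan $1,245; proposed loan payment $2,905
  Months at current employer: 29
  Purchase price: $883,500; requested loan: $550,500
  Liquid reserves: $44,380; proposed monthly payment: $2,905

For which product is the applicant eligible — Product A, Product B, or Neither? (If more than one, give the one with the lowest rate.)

Product B

Total debts = (1,585 + 500 + 1,245 + 2,905) = 6,235; DTI = 6,235/16,350 = 38.1%.
LTV = 550,500/883,500 = 62.3%.
Reserves = 44,380/2,905 = 15.3 months.
Product A: score 737 ≥ 600; DTI 38.1% > 36%; LTV 62.3% ≤ 95%; employment 29 ≥ 24 mo; reserves 15.3 ≥ 2 mo → does not qualify.
Product B: score 737 ≥ 620; DTI 38.1% ≤ 40%; LTV 62.3% ≤ 95% → qualifies.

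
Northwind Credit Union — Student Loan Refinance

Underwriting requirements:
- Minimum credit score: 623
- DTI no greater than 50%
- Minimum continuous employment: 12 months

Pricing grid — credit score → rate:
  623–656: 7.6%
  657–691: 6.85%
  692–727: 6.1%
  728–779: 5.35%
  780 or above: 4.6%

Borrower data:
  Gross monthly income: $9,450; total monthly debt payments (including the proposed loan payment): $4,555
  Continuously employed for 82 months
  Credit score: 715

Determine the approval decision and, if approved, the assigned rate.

Credit score 715 ≥ 623 (meets minimum)
Employment 82 ≥ 12 months
DTI = 4,555/9,450 = 48.2% ≤ 50%
All requirements met. Score 715 falls in the 692–727 tier → 6.1%.

Approved at 6.1%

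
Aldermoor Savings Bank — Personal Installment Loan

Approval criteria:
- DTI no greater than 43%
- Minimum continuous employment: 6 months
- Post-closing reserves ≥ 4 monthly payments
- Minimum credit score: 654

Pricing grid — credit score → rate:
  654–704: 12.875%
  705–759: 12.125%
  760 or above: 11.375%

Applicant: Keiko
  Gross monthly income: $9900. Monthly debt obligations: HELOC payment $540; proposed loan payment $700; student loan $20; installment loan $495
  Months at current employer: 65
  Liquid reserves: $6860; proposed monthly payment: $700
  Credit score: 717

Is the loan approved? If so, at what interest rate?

Credit score 717 ≥ 654 (meets minimum)
Liquid reserves cover 6,860/700 = 9.8 months — ≥ 4 required
Total monthly debts = (540 + 700 + 20 + 495) = 1,755. DTI = 1,755/9,900 = 17.7% ≤ 43%
Employment 65 ≥ 6 months
All requirements met. Score 717 falls in the 705–759 tier → 12.125%.

Approved at 12.125%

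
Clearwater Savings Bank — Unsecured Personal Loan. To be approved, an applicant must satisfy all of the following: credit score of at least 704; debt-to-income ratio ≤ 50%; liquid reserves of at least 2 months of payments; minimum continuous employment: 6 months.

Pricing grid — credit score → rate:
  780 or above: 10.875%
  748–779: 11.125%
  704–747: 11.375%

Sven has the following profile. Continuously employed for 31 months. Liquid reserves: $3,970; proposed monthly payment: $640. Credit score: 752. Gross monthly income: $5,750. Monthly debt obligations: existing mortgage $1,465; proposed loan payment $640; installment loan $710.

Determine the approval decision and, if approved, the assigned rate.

Credit score 752 ≥ 704 (meets minimum)
Employment 31 ≥ 6 months
Total monthly debts = (1,465 + 640 + 710) = 2,815. DTI: 2,815 ÷ 5,750 = 49%, within the 50% cap
Liquid reserves cover 3,970/640 = 6.2 months — ≥ 2 required
All requirements met. Score 752 falls in the 748–779 tier → 11.125%.

Approved at 11.125%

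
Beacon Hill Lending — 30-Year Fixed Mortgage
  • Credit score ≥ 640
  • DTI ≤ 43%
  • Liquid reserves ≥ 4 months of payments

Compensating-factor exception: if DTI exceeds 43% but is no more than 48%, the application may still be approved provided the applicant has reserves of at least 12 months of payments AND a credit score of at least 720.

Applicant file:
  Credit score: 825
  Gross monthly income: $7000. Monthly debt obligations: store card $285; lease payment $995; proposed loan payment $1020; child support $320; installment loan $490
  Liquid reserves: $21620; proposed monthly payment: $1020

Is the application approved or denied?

Credit score 825 ≥ 640 (meets base)
Total debts = (285 + 995 + 1,020 + 320 + 490) = 3,110. DTI: 3,110 ÷ 7,000 = 44.4%, over the 43% base limit.
Liquid reserves cover 21,620/1,020 = 21.2 months — ≥ 4 required
DTI 44.4% is within the 43%–48% exception band; checking compensating factors.
Reserves 21.2 ≥ 12 months; credit score 825 ≥ 720.
Both override conditions satisfied; DTI exception granted.

Approved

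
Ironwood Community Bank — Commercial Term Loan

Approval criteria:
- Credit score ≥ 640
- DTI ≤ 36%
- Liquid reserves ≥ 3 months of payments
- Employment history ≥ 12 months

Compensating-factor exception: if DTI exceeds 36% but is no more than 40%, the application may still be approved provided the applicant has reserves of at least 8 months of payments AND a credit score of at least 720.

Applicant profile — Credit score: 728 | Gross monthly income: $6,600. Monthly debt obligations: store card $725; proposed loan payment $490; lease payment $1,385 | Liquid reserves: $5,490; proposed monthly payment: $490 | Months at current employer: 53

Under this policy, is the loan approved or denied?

Credit score 728 ≥ 640 (meets base)
Total debts = (725 + 490 + 1,385) = 2,600. DTI: 2,600 ÷ 6,600 = 39.4%, over the 36% base limit.
Liquid reserves cover 5,490/490 = 11.2 months — ≥ 3 required
Employment 53 ≥ 12 months
DTI 39.4% is within the 36%–40% exception band; checking compensating factors.
Reserves 11.2 ≥ 8 months; credit score 728 ≥ 720.
Both compensating conditions met → exception applies.

Approved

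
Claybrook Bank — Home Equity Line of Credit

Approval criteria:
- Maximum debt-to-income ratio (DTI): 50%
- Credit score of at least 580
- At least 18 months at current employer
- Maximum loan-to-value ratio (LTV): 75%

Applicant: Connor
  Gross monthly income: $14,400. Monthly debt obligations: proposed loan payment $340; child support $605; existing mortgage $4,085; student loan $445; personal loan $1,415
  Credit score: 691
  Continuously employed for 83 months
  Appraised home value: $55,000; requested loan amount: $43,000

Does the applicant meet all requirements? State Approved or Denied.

Total monthly debts = (340 + 605 + 4,085 + 445 + 1,415) = 6,890. DTI: 6,890 ÷ 14,400 = 47.8%, within the 50% cap
Credit score 691 ≥ 580 (meets)
Employment 83 ≥ 18 months
Loan-to-value = 43,000/55,000 = 78.2% — fail (75% max)
Fails on LTV.

Denied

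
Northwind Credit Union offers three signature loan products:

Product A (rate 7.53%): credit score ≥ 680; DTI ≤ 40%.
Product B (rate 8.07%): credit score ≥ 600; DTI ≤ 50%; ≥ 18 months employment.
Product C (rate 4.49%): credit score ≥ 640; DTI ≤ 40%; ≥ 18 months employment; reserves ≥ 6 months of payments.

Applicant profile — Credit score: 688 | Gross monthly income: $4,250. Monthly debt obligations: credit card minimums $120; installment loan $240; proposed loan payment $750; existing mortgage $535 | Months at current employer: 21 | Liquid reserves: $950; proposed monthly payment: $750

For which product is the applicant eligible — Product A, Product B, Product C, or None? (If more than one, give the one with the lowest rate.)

Total debts = (120 + 240 + 750 + 535) = 1,645; DTI = 1,645/4,250 = 38.7%.
Reserves = 950/750 = 1.3 months.
Product A: score 688 ≥ 680; DTI 38.7% ≤ 40% → qualifies.
Product B: score 688 ≥ 600; DTI 38.7% ≤ 50%; employment 21 ≥ 18 mo → qualifies.
Product C: score 688 ≥ 640; DTI 38.7% ≤ 40%; employment 21 ≥ 18 mo; reserves 1.3 < 6 mo → does not qualify.
Qualifying: Product A, Product B. Lowest rate is 7.53% → Product A.

Product A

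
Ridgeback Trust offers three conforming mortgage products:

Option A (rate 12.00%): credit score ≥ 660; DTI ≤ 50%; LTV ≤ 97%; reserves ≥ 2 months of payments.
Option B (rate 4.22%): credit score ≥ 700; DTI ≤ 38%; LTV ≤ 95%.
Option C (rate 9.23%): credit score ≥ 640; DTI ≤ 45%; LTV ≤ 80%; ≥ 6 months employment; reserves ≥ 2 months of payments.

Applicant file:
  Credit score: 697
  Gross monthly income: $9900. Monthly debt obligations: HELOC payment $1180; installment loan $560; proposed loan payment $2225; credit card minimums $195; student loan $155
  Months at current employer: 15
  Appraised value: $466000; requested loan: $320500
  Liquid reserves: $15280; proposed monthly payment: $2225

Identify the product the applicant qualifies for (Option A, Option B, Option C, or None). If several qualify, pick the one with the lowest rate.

Option C

Total debts = (1,180 + 560 + 2,225 + 195 + 155) = 4,315; DTI = 4,315/9,900 = 43.6%.
LTV = 320,500/466,000 = 68.8%.
Reserves = 15,280/2,225 = 6.9 months.
Option A: score 697 ≥ 660; DTI 43.6% ≤ 50%; LTV 68.8% ≤ 97%; reserves 6.9 ≥ 2 mo → qualifies.
Option B: score 697 < 700; DTI 43.6% > 38%; LTV 68.8% ≤ 95% → does not qualify.
Option C: score 697 ≥ 640; DTI 43.6% ≤ 45%; LTV 68.8% ≤ 80%; employment 15 ≥ 6 mo; reserves 6.9 ≥ 2 mo → qualifies.
Qualifying: Option A, Option C. Lowest rate is 9.23% → Option C.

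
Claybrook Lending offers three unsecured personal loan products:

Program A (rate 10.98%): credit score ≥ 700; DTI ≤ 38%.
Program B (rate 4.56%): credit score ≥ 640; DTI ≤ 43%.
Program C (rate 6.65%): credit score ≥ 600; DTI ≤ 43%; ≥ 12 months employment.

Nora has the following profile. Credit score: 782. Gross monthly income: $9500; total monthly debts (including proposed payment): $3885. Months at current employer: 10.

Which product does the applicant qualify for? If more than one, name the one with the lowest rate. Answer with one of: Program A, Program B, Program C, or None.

DTI = 3,885/9,500 = 40.9%.
Program A: score 782 ≥ 700; DTI 40.9% > 38% → does not qualify.
Program B: score 782 ≥ 640; DTI 40.9% ≤ 43% → qualifies.
Program C: score 782 ≥ 600; DTI 40.9% ≤ 43%; employment 10 < 12 mo → does not qualify.

Program B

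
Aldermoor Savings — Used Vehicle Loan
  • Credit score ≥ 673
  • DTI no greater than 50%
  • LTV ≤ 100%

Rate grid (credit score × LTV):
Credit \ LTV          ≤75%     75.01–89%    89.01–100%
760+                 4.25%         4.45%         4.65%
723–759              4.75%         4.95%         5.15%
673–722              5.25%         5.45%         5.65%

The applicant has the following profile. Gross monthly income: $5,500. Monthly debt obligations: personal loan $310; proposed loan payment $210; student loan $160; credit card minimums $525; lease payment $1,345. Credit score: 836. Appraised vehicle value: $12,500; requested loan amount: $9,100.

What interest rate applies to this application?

4.25%

Credit score 836 ≥ 673; Total monthly debts = (310 + 210 + 160 + 525 + 1,345) = 2,550. DTI = 2,550/5,500 = 46.4% ≤ 50%
Loan-to-value = 9,100/12,500 = 72.8% — pass (100% max)
Credit 836 → row 760+; LTV 72.8% → column ≤75%. Grid cell → 4.25%.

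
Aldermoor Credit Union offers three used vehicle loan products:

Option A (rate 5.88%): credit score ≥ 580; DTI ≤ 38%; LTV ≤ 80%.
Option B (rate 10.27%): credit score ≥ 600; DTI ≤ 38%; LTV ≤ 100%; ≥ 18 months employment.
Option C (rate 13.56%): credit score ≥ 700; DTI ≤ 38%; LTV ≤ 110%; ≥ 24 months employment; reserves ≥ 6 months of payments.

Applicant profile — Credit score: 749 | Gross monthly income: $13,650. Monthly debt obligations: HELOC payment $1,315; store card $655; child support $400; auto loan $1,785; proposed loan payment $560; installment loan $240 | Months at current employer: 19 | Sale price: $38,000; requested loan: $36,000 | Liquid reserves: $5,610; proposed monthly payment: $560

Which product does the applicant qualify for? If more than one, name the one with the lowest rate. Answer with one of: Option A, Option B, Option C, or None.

Total debts = (1,315 + 655 + 400 + 1,785 + 560 + 240) = 4,955; DTI = 4,955/13,650 = 36.3%.
LTV = 36,000/38,000 = 94.7%.
Reserves = 5,610/560 = 10.0 months.
Option A: score 749 ≥ 580; DTI 36.3% ≤ 38%; LTV 94.7% > 80% → does not qualify.
Option B: score 749 ≥ 600; DTI 36.3% ≤ 38%; LTV 94.7% ≤ 100%; employment 19 ≥ 18 mo → qualifies.
Option C: score 749 ≥ 700; DTI 36.3% ≤ 38%; LTV 94.7% ≤ 110%; employment 19 < 24 mo; reserves 10.0 ≥ 6 mo → does not qualify.

Option B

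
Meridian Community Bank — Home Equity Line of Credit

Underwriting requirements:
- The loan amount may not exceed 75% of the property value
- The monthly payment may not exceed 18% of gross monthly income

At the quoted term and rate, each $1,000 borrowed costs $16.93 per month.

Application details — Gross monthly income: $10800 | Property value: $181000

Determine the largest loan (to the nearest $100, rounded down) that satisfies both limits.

Payment cap: 18% × $10,800 = $1,944/month.
At $16.93 per $1,000, that supports 1,944/16.93 × 1,000 ≈ $114,825 → $114,800.
LTV cap: 75% × $181,000 = $135,750 → $135,700.
Binding constraint: payment-to-income.

$114,800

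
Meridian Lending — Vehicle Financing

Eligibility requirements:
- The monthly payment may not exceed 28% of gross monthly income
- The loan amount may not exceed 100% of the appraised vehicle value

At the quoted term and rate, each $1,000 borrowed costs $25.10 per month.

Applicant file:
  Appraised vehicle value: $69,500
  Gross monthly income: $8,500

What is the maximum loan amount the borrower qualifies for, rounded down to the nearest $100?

Payment cap: 28% × $8,500 = $2,380/month.
At $25.10 per $1,000, that supports 2,380/25.10 × 1,000 ≈ $94,820 → $94,800.
LTV cap: 100% × $69,500 = $69,500 → $69,500.
Binding constraint: loan-to-value.

$69,500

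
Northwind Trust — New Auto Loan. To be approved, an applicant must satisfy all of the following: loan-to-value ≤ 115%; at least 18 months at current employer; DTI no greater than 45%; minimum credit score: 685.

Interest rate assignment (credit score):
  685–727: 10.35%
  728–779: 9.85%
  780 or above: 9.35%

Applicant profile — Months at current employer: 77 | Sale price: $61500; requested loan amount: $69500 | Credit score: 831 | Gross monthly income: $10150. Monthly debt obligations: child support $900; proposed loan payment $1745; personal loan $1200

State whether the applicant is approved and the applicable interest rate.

Credit score 831 ≥ 685 (meets minimum)
Total monthly debts = (900 + 1,745 + 1,200) = 3,845. DTI: 3,845 ÷ 10,150 = 37.9%, within the 45% cap
LTV = 69,500/61,500 = 113% ≤ 115%
Employment 77 ≥ 18 months
All requirements met. Score 831 falls in the 780 or above tier → 9.35%.

Approved at 9.35%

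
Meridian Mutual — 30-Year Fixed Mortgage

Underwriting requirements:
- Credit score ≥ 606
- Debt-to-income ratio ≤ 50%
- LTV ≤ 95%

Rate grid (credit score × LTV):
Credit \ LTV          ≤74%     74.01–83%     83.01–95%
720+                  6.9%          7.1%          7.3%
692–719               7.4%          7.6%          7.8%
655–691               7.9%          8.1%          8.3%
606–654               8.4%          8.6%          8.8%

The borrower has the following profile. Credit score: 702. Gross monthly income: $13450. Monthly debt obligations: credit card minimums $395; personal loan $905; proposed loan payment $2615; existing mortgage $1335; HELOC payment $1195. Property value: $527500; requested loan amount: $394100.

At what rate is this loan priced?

Credit score 702 ≥ 606; Total monthly debts = (395 + 905 + 2,615 + 1,335 + 1,195) = 6,445. DTI: 6,445 ÷ 13,450 = 47.9%, within the 50% cap
LTV = 394,100/527,500 = 74.7% ≤ 95%
Score 702 is in the 692–719 band; LTV 74.7% is in the 74.01–83% band → 7.6%.

7.6%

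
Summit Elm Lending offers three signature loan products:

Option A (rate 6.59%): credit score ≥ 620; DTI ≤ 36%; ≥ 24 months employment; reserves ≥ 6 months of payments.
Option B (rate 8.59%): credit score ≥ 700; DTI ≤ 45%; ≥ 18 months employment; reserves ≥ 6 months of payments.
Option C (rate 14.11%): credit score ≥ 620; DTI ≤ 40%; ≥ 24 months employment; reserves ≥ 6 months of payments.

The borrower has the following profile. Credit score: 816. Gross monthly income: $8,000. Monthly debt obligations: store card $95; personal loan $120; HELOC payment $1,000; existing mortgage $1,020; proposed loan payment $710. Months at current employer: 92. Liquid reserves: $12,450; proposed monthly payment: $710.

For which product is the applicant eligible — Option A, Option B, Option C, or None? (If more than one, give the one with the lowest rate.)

Option B

Total debts = (95 + 120 + 1,000 + 1,020 + 710) = 2,945; DTI = 2,945/8,000 = 36.8%.
Reserves = 12,450/710 = 17.5 months.
Option A: score 816 ≥ 620; DTI 36.8% > 36%; employment 92 ≥ 24 mo; reserves 17.5 ≥ 6 mo → does not qualify.
Option B: score 816 ≥ 700; DTI 36.8% ≤ 45%; employment 92 ≥ 18 mo; reserves 17.5 ≥ 6 mo → qualifies.
Option C: score 816 ≥ 620; DTI 36.8% ≤ 40%; employment 92 ≥ 24 mo; reserves 17.5 ≥ 6 mo → qualifies.
Qualifying: Option B, Option C. Lowest rate is 8.59% → Option B.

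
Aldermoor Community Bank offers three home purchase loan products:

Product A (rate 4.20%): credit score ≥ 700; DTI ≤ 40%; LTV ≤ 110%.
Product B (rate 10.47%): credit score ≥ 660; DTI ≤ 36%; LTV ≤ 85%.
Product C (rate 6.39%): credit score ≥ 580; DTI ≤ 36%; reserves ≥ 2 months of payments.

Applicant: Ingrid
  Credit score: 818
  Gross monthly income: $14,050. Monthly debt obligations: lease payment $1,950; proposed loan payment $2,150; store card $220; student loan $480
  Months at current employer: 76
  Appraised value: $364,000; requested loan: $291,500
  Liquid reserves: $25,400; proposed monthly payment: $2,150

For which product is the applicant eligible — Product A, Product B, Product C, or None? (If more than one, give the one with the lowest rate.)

Product A

Total debts = (1,950 + 2,150 + 220 + 480) = 4,800; DTI = 4,800/14,050 = 34.2%.
LTV = 291,500/364,000 = 80.1%.
Reserves = 25,400/2,150 = 11.8 months.
Product A: score 818 ≥ 700; DTI 34.2% ≤ 40%; LTV 80.1% ≤ 110% → qualifies.
Product B: score 818 ≥ 660; DTI 34.2% ≤ 36%; LTV 80.1% ≤ 85% → qualifies.
Product C: score 818 ≥ 580; DTI 34.2% ≤ 36%; reserves 11.8 ≥ 2 mo → qualifies.
Qualifying: Product A, Product B, Product C. Lowest rate is 4.20% → Product A.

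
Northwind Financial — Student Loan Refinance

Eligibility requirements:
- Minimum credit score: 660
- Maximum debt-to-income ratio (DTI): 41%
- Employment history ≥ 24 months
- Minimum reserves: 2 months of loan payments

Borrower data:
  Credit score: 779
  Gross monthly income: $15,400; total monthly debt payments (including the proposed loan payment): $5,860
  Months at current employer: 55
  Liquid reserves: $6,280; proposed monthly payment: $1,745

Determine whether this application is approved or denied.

Approved

Credit score 779 ≥ 660 (meets)
DTI: 5,860 ÷ 15,400 = 38.1%, within the 41% cap
Employment 55 ≥ 24 months
Reserves: 6,280 ÷ 1,745 = 3.6 months (meets 2-month minimum)
All criteria satisfied.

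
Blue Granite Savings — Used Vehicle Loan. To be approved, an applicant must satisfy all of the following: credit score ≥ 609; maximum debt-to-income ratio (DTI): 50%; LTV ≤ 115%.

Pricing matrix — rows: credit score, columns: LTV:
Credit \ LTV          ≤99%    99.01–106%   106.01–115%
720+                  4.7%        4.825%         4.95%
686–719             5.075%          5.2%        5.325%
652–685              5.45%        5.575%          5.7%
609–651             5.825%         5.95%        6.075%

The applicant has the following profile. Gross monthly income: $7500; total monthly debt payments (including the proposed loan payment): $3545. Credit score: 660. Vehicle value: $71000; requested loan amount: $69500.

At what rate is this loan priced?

Credit score 660 ≥ 609; Debt-to-income = 3,545/7,500 = 47.3% — meets 50% limit
Loan-to-value = 69,500/71,000 = 97.9% — pass (115% max)
Score 660 is in the 652–685 band; LTV 97.9% is in the ≤99% band → 5.45%.

5.45%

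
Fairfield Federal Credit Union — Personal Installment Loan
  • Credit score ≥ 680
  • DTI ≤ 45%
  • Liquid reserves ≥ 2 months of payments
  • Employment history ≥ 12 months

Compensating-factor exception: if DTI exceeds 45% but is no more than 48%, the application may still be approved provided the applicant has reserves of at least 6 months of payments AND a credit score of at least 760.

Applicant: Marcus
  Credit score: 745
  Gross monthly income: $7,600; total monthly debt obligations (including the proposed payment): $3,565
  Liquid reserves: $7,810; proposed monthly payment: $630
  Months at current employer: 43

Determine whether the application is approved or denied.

Denied

Credit score 745 ≥ 680 (meets base)
DTI: 3,565 ÷ 7,600 = 46.9%, over the 45% base limit.
Liquid reserves cover 7,810/630 = 12.4 months — ≥ 2 required
Employment 43 ≥ 12 months
46.9% falls in the override range (45%–48%), so the compensating-factor test applies.
Override check — reserves: 12.4 mo (ok); score: 745 (below 760).
Override conditions not both satisfied; exception does not apply.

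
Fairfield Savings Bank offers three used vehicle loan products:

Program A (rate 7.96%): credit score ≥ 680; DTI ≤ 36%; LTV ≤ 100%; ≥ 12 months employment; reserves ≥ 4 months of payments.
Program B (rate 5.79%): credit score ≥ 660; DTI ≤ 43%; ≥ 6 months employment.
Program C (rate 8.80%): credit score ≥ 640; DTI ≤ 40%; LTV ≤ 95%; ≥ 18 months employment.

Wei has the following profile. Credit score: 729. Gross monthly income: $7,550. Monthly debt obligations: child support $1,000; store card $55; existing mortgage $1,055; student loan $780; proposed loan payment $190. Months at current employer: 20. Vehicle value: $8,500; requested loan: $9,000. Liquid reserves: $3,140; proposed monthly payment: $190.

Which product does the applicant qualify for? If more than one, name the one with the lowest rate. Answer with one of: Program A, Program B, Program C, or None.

Program B

Total debts = (1,000 + 55 + 1,055 + 780 + 190) = 3,080; DTI = 3,080/7,550 = 40.8%.
LTV = 9,000/8,500 = 105.9%.
Reserves = 3,140/190 = 16.5 months.
Program A: score 729 ≥ 680; DTI 40.8% > 36%; LTV 105.9% > 100%; employment 20 ≥ 12 mo; reserves 16.5 ≥ 4 mo → does not qualify.
Program B: score 729 ≥ 660; DTI 40.8% ≤ 43%; employment 20 ≥ 6 mo → qualifies.
Program C: score 729 ≥ 640; DTI 40.8% > 40%; LTV 105.9% > 95%; employment 20 ≥ 18 mo → does not qualify.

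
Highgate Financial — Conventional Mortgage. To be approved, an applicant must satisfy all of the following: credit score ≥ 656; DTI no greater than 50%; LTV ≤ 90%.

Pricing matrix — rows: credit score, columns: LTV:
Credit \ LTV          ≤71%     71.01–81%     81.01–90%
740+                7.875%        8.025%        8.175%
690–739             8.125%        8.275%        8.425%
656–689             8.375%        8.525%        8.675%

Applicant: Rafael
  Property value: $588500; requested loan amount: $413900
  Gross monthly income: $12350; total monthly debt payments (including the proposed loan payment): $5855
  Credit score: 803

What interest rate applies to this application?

Credit score 803 ≥ 656; DTI: 5,855 ÷ 12,350 = 47.4%, within the 50% cap
LTV: 413,900 ÷ 588,500 = 70.3%, within 90% cap
Credit 803 → row 740+; LTV 70.3% → column ≤71%. Grid cell → 7.875%.

7.875%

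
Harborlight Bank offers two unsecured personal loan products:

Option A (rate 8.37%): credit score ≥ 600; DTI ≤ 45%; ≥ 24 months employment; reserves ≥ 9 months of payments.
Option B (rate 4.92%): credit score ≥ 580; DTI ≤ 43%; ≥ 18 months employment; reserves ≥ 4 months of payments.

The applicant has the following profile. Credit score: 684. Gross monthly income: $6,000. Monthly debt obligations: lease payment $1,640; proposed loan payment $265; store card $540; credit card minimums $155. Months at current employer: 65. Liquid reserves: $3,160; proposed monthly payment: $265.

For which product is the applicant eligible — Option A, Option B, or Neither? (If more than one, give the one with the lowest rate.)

Option A

Total debts = (1,640 + 265 + 540 + 155) = 2,600; DTI = 2,600/6,000 = 43.3%.
Reserves = 3,160/265 = 11.9 months.
Option A: score 684 ≥ 600; DTI 43.3% ≤ 45%; employment 65 ≥ 24 mo; reserves 11.9 ≥ 9 mo → qualifies.
Option B: score 684 ≥ 580; DTI 43.3% > 43%; employment 65 ≥ 18 mo; reserves 11.9 ≥ 4 mo → does not qualify.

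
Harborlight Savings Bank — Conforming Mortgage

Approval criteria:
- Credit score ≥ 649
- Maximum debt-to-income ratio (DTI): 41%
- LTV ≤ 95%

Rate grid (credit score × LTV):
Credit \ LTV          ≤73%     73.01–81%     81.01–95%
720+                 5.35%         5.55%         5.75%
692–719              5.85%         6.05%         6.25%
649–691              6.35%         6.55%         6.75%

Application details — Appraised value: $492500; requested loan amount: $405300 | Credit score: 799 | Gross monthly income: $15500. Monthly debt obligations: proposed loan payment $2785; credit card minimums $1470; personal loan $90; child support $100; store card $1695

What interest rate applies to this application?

5.75%

Credit score 799 ≥ 649; Total monthly debts = (2,785 + 1,470 + 90 + 100 + 1,695) = 6,140. Debt-to-income = 6,140/15,500 = 39.6% — meets 41% limit
Loan-to-value = 405,300/492,500 = 82.3% — pass (95% max)
Row: 799 falls in 720+. Column: 82.3% falls in 81.01–95%. Rate = 5.75%.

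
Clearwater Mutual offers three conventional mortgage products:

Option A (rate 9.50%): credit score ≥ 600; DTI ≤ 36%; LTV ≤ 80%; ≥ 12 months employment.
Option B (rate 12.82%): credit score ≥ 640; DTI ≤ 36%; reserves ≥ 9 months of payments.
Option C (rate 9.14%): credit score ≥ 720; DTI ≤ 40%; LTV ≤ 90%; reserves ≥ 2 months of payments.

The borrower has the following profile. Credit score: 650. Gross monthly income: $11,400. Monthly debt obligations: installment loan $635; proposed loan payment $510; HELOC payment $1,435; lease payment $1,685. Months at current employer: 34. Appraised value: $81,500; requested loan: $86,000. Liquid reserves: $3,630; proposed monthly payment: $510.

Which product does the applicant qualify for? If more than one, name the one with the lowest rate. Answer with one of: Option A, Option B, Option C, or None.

None

Total debts = (635 + 510 + 1,435 + 1,685) = 4,265; DTI = 4,265/11,400 = 37.4%.
LTV = 86,000/81,500 = 105.5%.
Reserves = 3,630/510 = 7.1 months.
Option A: score 650 ≥ 600; DTI 37.4% > 36%; LTV 105.5% > 80%; employment 34 ≥ 12 mo → does not qualify.
Option B: score 650 ≥ 640; DTI 37.4% > 36%; reserves 7.1 < 9 mo → does not qualify.
Option C: score 650 < 720; DTI 37.4% ≤ 40%; LTV 105.5% > 90%; reserves 7.1 ≥ 2 mo → does not qualify.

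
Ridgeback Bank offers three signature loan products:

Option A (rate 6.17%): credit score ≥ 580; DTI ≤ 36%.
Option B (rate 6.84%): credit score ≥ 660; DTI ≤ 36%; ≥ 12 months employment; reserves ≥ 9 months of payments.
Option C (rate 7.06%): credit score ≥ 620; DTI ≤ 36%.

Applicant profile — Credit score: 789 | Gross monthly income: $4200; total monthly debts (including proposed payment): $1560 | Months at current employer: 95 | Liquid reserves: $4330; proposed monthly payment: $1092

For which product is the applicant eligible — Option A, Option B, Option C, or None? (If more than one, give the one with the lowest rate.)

None

DTI = 1,560/4,200 = 37.1%.
Reserves = 4,330/1,092 = 4.0 months.
Option A: score 789 ≥ 580; DTI 37.1% > 36% → does not qualify.
Option B: score 789 ≥ 660; DTI 37.1% > 36%; employment 95 ≥ 12 mo; reserves 4.0 < 9 mo → does not qualify.
Option C: score 789 ≥ 620; DTI 37.1% > 36% → does not qualify.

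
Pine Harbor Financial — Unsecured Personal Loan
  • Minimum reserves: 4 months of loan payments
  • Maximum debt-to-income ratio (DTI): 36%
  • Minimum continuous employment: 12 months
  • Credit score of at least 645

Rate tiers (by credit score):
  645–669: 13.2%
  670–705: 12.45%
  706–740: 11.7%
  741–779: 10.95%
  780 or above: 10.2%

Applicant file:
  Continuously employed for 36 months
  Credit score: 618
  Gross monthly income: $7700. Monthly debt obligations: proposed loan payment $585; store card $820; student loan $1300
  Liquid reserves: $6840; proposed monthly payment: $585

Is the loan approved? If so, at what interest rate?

Denied

Credit score 618 < 645 (below minimum)
Total monthly debts = (585 + 820 + 1,300) = 2,705. DTI: 2,705 ÷ 7,700 = 35.1%, within the 36% cap
Employment 36 ≥ 12 months
Liquid reserves cover 6,840/585 = 11.7 months — ≥ 4 required
Not all requirements met → denied.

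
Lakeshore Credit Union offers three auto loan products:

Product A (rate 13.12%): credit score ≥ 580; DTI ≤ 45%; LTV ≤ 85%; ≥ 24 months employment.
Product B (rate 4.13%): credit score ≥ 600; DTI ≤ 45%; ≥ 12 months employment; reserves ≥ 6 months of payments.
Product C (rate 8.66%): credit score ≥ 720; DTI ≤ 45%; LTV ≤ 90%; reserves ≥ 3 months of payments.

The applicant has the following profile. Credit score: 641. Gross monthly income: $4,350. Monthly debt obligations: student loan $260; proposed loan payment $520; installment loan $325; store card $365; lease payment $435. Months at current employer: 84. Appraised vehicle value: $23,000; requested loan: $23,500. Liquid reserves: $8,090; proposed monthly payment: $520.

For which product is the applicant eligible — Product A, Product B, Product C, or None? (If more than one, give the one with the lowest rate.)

Total debts = (260 + 520 + 325 + 365 + 435) = 1,905; DTI = 1,905/4,350 = 43.8%.
LTV = 23,500/23,000 = 102.2%.
Reserves = 8,090/520 = 15.6 months.
Product A: score 641 ≥ 580; DTI 43.8% ≤ 45%; LTV 102.2% > 85%; employment 84 ≥ 24 mo → does not qualify.
Product B: score 641 ≥ 600; DTI 43.8% ≤ 45%; employment 84 ≥ 12 mo; reserves 15.6 ≥ 6 mo → qualifies.
Product C: score 641 < 720; DTI 43.8% ≤ 45%; LTV 102.2% > 90%; reserves 15.6 ≥ 3 mo → does not qualify.

Product B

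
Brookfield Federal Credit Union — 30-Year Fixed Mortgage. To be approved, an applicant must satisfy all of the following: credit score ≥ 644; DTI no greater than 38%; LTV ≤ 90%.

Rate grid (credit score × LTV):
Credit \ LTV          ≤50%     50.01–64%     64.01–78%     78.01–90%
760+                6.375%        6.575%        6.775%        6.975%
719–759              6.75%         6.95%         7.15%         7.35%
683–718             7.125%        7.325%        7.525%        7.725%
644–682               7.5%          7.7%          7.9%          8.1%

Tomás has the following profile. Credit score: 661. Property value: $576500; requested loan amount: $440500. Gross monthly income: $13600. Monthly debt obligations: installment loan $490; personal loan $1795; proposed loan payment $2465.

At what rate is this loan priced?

7.9%

Credit score 661 ≥ 644; Total monthly debts = (490 + 1,795 + 2,465) = 4,750. Debt-to-income = 4,750/13,600 = 34.9% — meets 38% limit
LTV: 440,500 ÷ 576,500 = 76.4%, within 90% cap
Credit 661 → row 644–682; LTV 76.4% → column 64.01–78%. Grid cell → 7.9%.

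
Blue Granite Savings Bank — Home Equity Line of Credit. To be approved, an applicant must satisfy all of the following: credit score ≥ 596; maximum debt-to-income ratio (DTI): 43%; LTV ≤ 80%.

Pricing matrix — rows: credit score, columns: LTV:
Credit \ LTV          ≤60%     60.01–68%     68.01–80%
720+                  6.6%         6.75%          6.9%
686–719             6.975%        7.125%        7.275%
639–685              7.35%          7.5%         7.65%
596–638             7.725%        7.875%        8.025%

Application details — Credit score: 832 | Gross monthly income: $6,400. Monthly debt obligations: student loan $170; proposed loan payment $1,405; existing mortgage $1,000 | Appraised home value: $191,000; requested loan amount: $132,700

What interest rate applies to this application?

Credit score 832 ≥ 596; Total monthly debts = (170 + 1,405 + 1,000) = 2,575. DTI: 2,575 ÷ 6,400 = 40.2%, within the 43% cap
LTV: 132,700 ÷ 191,000 = 69.5%, within 80% cap
Score 832 is in the 720+ band; LTV 69.5% is in the 68.01–80% band → 6.9%.

6.9%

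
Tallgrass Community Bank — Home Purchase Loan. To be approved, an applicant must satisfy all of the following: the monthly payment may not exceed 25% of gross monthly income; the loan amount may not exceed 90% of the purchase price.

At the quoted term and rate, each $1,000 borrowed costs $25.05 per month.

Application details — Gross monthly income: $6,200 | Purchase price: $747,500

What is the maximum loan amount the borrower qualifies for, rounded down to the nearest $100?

Payment cap: 25% × $6,200 = $1,550/month.
At $25.05 per $1,000, that supports 1,550/25.05 × 1,000 ≈ $61,876 → $61,800.
LTV cap: 90% × $747,500 = $672,750 → $672,700.
Binding constraint: payment-to-income.

$61,800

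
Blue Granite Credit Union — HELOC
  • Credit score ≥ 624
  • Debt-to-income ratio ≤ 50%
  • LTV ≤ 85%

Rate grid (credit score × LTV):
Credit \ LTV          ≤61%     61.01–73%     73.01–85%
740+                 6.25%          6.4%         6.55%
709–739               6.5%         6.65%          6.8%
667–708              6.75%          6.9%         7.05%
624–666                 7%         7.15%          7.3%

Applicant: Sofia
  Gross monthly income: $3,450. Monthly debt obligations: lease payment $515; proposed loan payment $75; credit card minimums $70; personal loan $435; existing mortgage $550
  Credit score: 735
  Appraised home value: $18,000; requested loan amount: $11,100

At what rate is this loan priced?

6.65%

Credit score 735 ≥ 624; Total monthly debts = (515 + 75 + 70 + 435 + 550) = 1,645. DTI: 1,645 ÷ 3,450 = 47.7%, within the 50% cap
LTV: 11,100 ÷ 18,000 = 61.7%, within 85% cap
Score 735 is in the 709–739 band; LTV 61.7% is in the 61.01–73% band → 6.65%.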